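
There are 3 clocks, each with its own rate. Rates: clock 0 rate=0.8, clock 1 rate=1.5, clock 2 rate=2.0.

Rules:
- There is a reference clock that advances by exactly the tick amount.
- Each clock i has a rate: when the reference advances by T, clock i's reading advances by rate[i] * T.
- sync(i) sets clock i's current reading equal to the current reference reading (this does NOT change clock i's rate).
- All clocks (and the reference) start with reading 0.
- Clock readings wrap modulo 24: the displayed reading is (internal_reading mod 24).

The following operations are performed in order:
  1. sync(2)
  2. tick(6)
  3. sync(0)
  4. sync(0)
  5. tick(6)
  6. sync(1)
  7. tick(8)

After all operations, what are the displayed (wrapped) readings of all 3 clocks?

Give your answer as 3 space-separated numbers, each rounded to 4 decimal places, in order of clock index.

After op 1 sync(2): ref=0.0000 raw=[0.0000 0.0000 0.0000]
After op 2 tick(6): ref=6.0000 raw=[4.8000 9.0000 12.0000]
After op 3 sync(0): ref=6.0000 raw=[6.0000 9.0000 12.0000]
After op 4 sync(0): ref=6.0000 raw=[6.0000 9.0000 12.0000]
After op 5 tick(6): ref=12.0000 raw=[10.8000 18.0000 24.0000]
After op 6 sync(1): ref=12.0000 raw=[10.8000 12.0000 24.0000]
After op 7 tick(8): ref=20.0000 raw=[17.2000 24.0000 40.0000]
Wrap final raw readings (mod 24): 17.2000 mod 24 = 17.2000; 24.0000 mod 24 = 0.0000; 40.0000 mod 24 = 16.0000

Answer: 17.2000 0.0000 16.0000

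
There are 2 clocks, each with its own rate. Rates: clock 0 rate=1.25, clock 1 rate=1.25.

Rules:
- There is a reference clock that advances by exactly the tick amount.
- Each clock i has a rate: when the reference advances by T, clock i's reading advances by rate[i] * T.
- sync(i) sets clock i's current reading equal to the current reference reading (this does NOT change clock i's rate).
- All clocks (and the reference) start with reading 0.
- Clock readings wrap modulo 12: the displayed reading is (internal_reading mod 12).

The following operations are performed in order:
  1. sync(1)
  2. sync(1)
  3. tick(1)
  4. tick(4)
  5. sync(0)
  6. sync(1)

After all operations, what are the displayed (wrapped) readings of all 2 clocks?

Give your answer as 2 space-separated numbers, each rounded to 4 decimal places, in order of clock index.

Answer: 5.0000 5.0000

Derivation:
After op 1 sync(1): ref=0.0000 raw=[0.0000 0.0000]
After op 2 sync(1): ref=0.0000 raw=[0.0000 0.0000]
After op 3 tick(1): ref=1.0000 raw=[1.2500 1.2500]
After op 4 tick(4): ref=5.0000 raw=[6.2500 6.2500]
After op 5 sync(0): ref=5.0000 raw=[5.0000 6.2500]
After op 6 sync(1): ref=5.0000 raw=[5.0000 5.0000]
Wrap final raw readings (mod 12): 5.0000 mod 12 = 5.0000; 5.0000 mod 12 = 5.0000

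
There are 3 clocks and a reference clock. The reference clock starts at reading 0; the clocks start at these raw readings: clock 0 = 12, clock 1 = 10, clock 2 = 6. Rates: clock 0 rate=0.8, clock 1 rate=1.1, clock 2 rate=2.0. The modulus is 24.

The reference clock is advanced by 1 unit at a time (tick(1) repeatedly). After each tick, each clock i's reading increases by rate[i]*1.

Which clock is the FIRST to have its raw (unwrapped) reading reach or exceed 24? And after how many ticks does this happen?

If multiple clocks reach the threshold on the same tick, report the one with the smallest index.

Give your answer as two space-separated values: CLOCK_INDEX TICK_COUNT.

Answer: 2 9

Derivation:
clock 0: start=12, rate=0.8, needs 24-12 = 12; ticks = ceil(12/0.8) = ceil(15.0000) = 15; reading at tick 15 = 12 + 0.8*15 = 24.0000
clock 1: start=10, rate=1.1, needs 24-10 = 14; ticks = ceil(14/1.1) = ceil(12.7273) = 13; reading at tick 13 = 10 + 1.1*13 = 24.3000
clock 2: start=6, rate=2.0, needs 24-6 = 18; ticks = ceil(18/2.0) = ceil(9.0000) = 9; reading at tick 9 = 6 + 2.0*9 = 24.0000
Minimum tick count = 9; winners = [2]; smallest index = 2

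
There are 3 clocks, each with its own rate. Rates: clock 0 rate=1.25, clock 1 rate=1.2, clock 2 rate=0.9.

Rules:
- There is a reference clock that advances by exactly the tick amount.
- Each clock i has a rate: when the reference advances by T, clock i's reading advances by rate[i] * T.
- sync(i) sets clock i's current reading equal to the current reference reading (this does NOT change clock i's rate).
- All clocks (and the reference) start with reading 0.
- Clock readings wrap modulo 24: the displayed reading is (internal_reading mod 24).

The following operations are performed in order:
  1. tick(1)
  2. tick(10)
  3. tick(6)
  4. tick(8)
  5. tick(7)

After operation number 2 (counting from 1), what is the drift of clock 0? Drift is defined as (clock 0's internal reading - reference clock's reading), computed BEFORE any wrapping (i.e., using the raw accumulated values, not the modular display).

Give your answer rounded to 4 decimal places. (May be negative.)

Answer: 2.7500

Derivation:
After op 1 tick(1): ref=1.0000 raw=[1.2500 1.2000 0.9000]
After op 2 tick(10): ref=11.0000 raw=[13.7500 13.2000 9.9000]
Drift of clock 0 after op 2: 13.7500 - 11.0000 = 2.7500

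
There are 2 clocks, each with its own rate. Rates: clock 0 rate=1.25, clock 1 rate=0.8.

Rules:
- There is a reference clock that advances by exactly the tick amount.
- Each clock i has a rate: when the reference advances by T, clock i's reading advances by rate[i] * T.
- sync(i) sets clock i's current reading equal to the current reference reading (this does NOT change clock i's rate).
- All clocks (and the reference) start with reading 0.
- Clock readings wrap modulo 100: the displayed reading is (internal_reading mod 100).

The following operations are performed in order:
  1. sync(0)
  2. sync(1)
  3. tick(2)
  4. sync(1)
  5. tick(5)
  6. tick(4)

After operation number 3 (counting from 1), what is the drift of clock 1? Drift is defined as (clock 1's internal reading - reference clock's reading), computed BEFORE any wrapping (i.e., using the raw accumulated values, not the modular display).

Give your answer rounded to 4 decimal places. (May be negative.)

After op 1 sync(0): ref=0.0000 raw=[0.0000 0.0000]
After op 2 sync(1): ref=0.0000 raw=[0.0000 0.0000]
After op 3 tick(2): ref=2.0000 raw=[2.5000 1.6000]
Drift of clock 1 after op 3: 1.6000 - 2.0000 = -0.4000

Answer: -0.4000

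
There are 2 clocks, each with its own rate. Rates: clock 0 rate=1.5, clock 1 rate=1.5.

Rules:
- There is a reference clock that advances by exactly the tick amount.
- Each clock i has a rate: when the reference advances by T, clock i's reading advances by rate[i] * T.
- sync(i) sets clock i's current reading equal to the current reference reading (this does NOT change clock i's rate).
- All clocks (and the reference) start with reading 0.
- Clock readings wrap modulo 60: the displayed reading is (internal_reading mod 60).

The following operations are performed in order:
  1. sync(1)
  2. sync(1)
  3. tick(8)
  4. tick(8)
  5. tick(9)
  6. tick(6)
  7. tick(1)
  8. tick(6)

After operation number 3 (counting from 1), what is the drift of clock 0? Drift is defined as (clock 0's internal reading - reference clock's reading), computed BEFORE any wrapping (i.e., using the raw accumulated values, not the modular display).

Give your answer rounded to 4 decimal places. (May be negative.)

After op 1 sync(1): ref=0.0000 raw=[0.0000 0.0000]
After op 2 sync(1): ref=0.0000 raw=[0.0000 0.0000]
After op 3 tick(8): ref=8.0000 raw=[12.0000 12.0000]
Drift of clock 0 after op 3: 12.0000 - 8.0000 = 4.0000

Answer: 4.0000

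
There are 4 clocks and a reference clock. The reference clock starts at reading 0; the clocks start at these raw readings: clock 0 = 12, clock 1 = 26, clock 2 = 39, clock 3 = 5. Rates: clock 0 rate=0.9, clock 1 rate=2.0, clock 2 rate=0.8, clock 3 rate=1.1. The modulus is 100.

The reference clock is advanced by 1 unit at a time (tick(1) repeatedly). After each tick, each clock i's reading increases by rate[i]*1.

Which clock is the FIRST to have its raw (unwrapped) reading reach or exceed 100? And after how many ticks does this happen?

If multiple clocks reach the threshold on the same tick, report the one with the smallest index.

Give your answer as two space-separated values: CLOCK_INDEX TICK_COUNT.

Answer: 1 37

Derivation:
clock 0: start=12, rate=0.9, needs 100-12 = 88; ticks = ceil(88/0.9) = ceil(97.7778) = 98; reading at tick 98 = 12 + 0.9*98 = 100.2000
clock 1: start=26, rate=2.0, needs 100-26 = 74; ticks = ceil(74/2.0) = ceil(37.0000) = 37; reading at tick 37 = 26 + 2.0*37 = 100.0000
clock 2: start=39, rate=0.8, needs 100-39 = 61; ticks = ceil(61/0.8) = ceil(76.2500) = 77; reading at tick 77 = 39 + 0.8*77 = 100.6000
clock 3: start=5, rate=1.1, needs 100-5 = 95; ticks = ceil(95/1.1) = ceil(86.3636) = 87; reading at tick 87 = 5 + 1.1*87 = 100.7000
Minimum tick count = 37; winners = [1]; smallest index = 1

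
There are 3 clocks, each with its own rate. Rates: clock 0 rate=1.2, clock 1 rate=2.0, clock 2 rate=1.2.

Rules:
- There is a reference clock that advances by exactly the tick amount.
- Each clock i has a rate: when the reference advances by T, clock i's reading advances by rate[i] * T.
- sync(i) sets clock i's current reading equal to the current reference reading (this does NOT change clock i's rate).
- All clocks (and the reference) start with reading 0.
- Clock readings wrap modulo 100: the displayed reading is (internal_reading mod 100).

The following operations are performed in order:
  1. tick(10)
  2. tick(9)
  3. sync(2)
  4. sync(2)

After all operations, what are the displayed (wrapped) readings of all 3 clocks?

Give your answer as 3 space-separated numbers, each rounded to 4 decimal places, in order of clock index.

After op 1 tick(10): ref=10.0000 raw=[12.0000 20.0000 12.0000]
After op 2 tick(9): ref=19.0000 raw=[22.8000 38.0000 22.8000]
After op 3 sync(2): ref=19.0000 raw=[22.8000 38.0000 19.0000]
After op 4 sync(2): ref=19.0000 raw=[22.8000 38.0000 19.0000]
Wrap final raw readings (mod 100): 22.8000 mod 100 = 22.8000; 38.0000 mod 100 = 38.0000; 19.0000 mod 100 = 19.0000

Answer: 22.8000 38.0000 19.0000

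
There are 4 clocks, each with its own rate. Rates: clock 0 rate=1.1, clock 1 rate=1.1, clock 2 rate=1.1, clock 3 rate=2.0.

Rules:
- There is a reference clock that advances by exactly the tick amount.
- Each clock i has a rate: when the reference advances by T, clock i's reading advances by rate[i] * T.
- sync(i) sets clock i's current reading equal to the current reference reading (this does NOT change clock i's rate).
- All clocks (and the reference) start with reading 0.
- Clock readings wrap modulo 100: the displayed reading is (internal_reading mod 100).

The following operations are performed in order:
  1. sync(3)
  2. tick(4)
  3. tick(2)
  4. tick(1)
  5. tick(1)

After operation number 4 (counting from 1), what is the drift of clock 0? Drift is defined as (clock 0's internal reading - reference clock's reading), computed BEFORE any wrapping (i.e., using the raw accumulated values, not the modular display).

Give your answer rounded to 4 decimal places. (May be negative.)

Answer: 0.7000

Derivation:
After op 1 sync(3): ref=0.0000 raw=[0.0000 0.0000 0.0000 0.0000]
After op 2 tick(4): ref=4.0000 raw=[4.4000 4.4000 4.4000 8.0000]
After op 3 tick(2): ref=6.0000 raw=[6.6000 6.6000 6.6000 12.0000]
After op 4 tick(1): ref=7.0000 raw=[7.7000 7.7000 7.7000 14.0000]
Drift of clock 0 after op 4: 7.7000 - 7.0000 = 0.7000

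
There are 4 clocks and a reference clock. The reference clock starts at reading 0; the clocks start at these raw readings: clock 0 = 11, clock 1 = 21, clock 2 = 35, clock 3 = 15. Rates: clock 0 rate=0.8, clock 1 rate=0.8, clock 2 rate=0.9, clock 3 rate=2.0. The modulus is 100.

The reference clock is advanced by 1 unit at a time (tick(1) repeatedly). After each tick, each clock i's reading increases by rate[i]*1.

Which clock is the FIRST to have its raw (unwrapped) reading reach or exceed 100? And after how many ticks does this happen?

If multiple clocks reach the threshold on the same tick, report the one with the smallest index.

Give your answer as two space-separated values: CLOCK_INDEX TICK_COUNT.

clock 0: start=11, rate=0.8, needs 100-11 = 89; ticks = ceil(89/0.8) = ceil(111.2500) = 112; reading at tick 112 = 11 + 0.8*112 = 100.6000
clock 1: start=21, rate=0.8, needs 100-21 = 79; ticks = ceil(79/0.8) = ceil(98.7500) = 99; reading at tick 99 = 21 + 0.8*99 = 100.2000
clock 2: start=35, rate=0.9, needs 100-35 = 65; ticks = ceil(65/0.9) = ceil(72.2222) = 73; reading at tick 73 = 35 + 0.9*73 = 100.7000
clock 3: start=15, rate=2.0, needs 100-15 = 85; ticks = ceil(85/2.0) = ceil(42.5000) = 43; reading at tick 43 = 15 + 2.0*43 = 101.0000
Minimum tick count = 43; winners = [3]; smallest index = 3

Answer: 3 43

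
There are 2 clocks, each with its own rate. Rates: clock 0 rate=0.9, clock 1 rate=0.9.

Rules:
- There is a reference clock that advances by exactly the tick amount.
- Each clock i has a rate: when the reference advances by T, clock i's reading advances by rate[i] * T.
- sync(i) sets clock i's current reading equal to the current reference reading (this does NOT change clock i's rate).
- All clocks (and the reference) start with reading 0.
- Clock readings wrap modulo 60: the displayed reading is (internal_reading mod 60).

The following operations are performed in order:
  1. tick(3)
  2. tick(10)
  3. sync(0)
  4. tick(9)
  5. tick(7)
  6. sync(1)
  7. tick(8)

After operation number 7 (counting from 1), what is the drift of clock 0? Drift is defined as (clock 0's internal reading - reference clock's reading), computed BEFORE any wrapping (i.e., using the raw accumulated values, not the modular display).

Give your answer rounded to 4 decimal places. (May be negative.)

After op 1 tick(3): ref=3.0000 raw=[2.7000 2.7000]
After op 2 tick(10): ref=13.0000 raw=[11.7000 11.7000]
After op 3 sync(0): ref=13.0000 raw=[13.0000 11.7000]
After op 4 tick(9): ref=22.0000 raw=[21.1000 19.8000]
After op 5 tick(7): ref=29.0000 raw=[27.4000 26.1000]
After op 6 sync(1): ref=29.0000 raw=[27.4000 29.0000]
After op 7 tick(8): ref=37.0000 raw=[34.6000 36.2000]
Drift of clock 0 after op 7: 34.6000 - 37.0000 = -2.4000

Answer: -2.4000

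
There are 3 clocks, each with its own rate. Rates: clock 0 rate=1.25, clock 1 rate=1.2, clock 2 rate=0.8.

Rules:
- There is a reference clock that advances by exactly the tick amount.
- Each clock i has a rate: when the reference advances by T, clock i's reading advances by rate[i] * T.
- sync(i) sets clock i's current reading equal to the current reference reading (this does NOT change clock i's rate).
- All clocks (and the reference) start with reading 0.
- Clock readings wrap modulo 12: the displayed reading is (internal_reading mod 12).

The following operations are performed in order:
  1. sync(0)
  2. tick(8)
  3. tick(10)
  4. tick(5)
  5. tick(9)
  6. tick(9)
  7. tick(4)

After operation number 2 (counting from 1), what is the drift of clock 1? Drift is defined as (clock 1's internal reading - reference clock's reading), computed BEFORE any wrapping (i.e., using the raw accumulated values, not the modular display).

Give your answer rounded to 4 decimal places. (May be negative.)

Answer: 1.6000

Derivation:
After op 1 sync(0): ref=0.0000 raw=[0.0000 0.0000 0.0000]
After op 2 tick(8): ref=8.0000 raw=[10.0000 9.6000 6.4000]
Drift of clock 1 after op 2: 9.6000 - 8.0000 = 1.6000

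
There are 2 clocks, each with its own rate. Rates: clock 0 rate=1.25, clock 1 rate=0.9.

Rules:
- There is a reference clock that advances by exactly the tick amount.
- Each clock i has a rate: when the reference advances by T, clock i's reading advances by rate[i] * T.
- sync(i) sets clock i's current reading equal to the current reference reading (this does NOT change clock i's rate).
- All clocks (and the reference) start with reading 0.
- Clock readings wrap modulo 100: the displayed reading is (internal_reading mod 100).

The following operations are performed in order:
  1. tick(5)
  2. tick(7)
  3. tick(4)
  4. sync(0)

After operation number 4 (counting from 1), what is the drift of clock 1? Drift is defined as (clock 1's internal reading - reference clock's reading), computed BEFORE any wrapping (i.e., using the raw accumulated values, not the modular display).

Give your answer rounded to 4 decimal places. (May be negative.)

Answer: -1.6000

Derivation:
After op 1 tick(5): ref=5.0000 raw=[6.2500 4.5000]
After op 2 tick(7): ref=12.0000 raw=[15.0000 10.8000]
After op 3 tick(4): ref=16.0000 raw=[20.0000 14.4000]
After op 4 sync(0): ref=16.0000 raw=[16.0000 14.4000]
Drift of clock 1 after op 4: 14.4000 - 16.0000 = -1.6000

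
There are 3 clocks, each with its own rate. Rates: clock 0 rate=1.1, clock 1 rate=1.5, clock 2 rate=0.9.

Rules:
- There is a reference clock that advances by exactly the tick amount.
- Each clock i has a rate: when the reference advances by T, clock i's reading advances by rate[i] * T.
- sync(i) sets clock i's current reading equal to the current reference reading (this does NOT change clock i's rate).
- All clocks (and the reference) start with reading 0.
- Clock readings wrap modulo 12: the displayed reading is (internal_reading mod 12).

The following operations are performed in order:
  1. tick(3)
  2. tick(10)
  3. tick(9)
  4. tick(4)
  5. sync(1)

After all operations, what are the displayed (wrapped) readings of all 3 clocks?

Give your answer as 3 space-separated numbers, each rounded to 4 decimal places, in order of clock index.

Answer: 4.6000 2.0000 11.4000

Derivation:
After op 1 tick(3): ref=3.0000 raw=[3.3000 4.5000 2.7000]
After op 2 tick(10): ref=13.0000 raw=[14.3000 19.5000 11.7000]
After op 3 tick(9): ref=22.0000 raw=[24.2000 33.0000 19.8000]
After op 4 tick(4): ref=26.0000 raw=[28.6000 39.0000 23.4000]
After op 5 sync(1): ref=26.0000 raw=[28.6000 26.0000 23.4000]
Wrap final raw readings (mod 12): 28.6000 mod 12 = 4.6000; 26.0000 mod 12 = 2.0000; 23.4000 mod 12 = 11.4000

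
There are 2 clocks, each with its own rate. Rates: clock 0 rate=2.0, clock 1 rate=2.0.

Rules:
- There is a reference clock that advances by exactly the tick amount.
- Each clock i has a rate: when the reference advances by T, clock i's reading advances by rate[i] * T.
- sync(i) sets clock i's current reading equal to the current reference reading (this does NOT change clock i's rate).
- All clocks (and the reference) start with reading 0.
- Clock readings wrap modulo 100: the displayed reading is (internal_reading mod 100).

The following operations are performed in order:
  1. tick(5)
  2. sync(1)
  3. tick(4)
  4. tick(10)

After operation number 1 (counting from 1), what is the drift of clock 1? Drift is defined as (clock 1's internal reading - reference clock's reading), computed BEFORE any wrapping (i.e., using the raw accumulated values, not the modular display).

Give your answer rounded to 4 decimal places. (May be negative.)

After op 1 tick(5): ref=5.0000 raw=[10.0000 10.0000]
Drift of clock 1 after op 1: 10.0000 - 5.0000 = 5.0000

Answer: 5.0000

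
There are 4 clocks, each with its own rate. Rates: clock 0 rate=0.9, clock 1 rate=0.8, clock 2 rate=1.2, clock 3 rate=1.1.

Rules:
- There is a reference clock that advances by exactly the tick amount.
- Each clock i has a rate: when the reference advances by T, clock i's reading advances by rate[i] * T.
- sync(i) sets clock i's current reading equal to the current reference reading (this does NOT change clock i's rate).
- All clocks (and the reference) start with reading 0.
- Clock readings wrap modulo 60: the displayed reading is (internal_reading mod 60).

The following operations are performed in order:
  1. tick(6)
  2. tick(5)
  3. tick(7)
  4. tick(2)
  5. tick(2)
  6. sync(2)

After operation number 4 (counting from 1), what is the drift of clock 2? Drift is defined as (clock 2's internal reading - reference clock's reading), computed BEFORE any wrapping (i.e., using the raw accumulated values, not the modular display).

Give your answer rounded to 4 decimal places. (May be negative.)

Answer: 4.0000

Derivation:
After op 1 tick(6): ref=6.0000 raw=[5.4000 4.8000 7.2000 6.6000]
After op 2 tick(5): ref=11.0000 raw=[9.9000 8.8000 13.2000 12.1000]
After op 3 tick(7): ref=18.0000 raw=[16.2000 14.4000 21.6000 19.8000]
After op 4 tick(2): ref=20.0000 raw=[18.0000 16.0000 24.0000 22.0000]
Drift of clock 2 after op 4: 24.0000 - 20.0000 = 4.0000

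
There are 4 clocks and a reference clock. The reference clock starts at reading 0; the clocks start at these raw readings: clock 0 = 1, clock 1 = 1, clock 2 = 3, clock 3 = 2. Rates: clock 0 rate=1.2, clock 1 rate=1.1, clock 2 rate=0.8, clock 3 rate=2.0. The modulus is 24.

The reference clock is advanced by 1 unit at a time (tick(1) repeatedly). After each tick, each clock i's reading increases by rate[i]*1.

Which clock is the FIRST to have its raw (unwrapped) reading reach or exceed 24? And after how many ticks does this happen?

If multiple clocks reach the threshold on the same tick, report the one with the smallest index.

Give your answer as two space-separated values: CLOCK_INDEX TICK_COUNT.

clock 0: start=1, rate=1.2, needs 24-1 = 23; ticks = ceil(23/1.2) = ceil(19.1667) = 20; reading at tick 20 = 1 + 1.2*20 = 25.0000
clock 1: start=1, rate=1.1, needs 24-1 = 23; ticks = ceil(23/1.1) = ceil(20.9091) = 21; reading at tick 21 = 1 + 1.1*21 = 24.1000
clock 2: start=3, rate=0.8, needs 24-3 = 21; ticks = ceil(21/0.8) = ceil(26.2500) = 27; reading at tick 27 = 3 + 0.8*27 = 24.6000
clock 3: start=2, rate=2.0, needs 24-2 = 22; ticks = ceil(22/2.0) = ceil(11.0000) = 11; reading at tick 11 = 2 + 2.0*11 = 24.0000
Minimum tick count = 11; winners = [3]; smallest index = 3

Answer: 3 11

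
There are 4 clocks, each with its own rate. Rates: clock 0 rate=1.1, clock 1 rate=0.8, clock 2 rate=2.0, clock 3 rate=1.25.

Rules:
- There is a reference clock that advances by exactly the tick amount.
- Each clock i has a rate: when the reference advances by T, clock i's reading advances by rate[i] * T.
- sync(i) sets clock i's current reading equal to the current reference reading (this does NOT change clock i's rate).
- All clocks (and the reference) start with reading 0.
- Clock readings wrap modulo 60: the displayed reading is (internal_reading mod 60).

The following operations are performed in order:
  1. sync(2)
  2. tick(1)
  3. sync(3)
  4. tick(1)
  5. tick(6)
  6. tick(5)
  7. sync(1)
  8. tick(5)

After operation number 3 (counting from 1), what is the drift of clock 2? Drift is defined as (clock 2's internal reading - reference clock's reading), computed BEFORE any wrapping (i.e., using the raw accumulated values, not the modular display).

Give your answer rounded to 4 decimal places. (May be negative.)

Answer: 1.0000

Derivation:
After op 1 sync(2): ref=0.0000 raw=[0.0000 0.0000 0.0000 0.0000]
After op 2 tick(1): ref=1.0000 raw=[1.1000 0.8000 2.0000 1.2500]
After op 3 sync(3): ref=1.0000 raw=[1.1000 0.8000 2.0000 1.0000]
Drift of clock 2 after op 3: 2.0000 - 1.0000 = 1.0000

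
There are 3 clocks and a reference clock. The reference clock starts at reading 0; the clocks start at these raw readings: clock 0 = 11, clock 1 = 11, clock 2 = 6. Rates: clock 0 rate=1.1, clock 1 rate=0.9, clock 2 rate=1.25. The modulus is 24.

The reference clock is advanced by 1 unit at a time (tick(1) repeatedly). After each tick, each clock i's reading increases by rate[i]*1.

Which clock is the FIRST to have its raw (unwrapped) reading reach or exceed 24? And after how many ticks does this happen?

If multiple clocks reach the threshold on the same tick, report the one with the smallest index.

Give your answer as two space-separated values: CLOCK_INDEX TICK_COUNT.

clock 0: start=11, rate=1.1, needs 24-11 = 13; ticks = ceil(13/1.1) = ceil(11.8182) = 12; reading at tick 12 = 11 + 1.1*12 = 24.2000
clock 1: start=11, rate=0.9, needs 24-11 = 13; ticks = ceil(13/0.9) = ceil(14.4444) = 15; reading at tick 15 = 11 + 0.9*15 = 24.5000
clock 2: start=6, rate=1.25, needs 24-6 = 18; ticks = ceil(18/1.25) = ceil(14.4000) = 15; reading at tick 15 = 6 + 1.25*15 = 24.7500
Minimum tick count = 12; winners = [0]; smallest index = 0

Answer: 0 12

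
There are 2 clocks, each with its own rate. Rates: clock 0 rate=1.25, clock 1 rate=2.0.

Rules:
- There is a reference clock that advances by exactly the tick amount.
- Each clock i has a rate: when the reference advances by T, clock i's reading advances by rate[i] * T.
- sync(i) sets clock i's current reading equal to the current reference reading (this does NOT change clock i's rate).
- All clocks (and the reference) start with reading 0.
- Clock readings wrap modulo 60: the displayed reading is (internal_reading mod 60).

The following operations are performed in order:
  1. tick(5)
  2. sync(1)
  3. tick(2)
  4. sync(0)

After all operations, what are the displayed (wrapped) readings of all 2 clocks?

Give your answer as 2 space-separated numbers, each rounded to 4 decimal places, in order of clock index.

After op 1 tick(5): ref=5.0000 raw=[6.2500 10.0000]
After op 2 sync(1): ref=5.0000 raw=[6.2500 5.0000]
After op 3 tick(2): ref=7.0000 raw=[8.7500 9.0000]
After op 4 sync(0): ref=7.0000 raw=[7.0000 9.0000]
Wrap final raw readings (mod 60): 7.0000 mod 60 = 7.0000; 9.0000 mod 60 = 9.0000

Answer: 7.0000 9.0000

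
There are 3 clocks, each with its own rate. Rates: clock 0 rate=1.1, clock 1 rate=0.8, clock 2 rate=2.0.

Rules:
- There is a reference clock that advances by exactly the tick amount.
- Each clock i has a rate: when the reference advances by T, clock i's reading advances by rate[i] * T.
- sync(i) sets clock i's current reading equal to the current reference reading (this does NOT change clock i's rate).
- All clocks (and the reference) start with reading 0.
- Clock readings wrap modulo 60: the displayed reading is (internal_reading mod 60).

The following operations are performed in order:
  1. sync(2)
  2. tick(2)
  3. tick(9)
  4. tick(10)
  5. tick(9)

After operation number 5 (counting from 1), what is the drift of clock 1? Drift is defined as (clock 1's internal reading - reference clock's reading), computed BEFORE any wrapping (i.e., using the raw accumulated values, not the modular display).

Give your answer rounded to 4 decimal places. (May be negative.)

After op 1 sync(2): ref=0.0000 raw=[0.0000 0.0000 0.0000]
After op 2 tick(2): ref=2.0000 raw=[2.2000 1.6000 4.0000]
After op 3 tick(9): ref=11.0000 raw=[12.1000 8.8000 22.0000]
After op 4 tick(10): ref=21.0000 raw=[23.1000 16.8000 42.0000]
After op 5 tick(9): ref=30.0000 raw=[33.0000 24.0000 60.0000]
Drift of clock 1 after op 5: 24.0000 - 30.0000 = -6.0000

Answer: -6.0000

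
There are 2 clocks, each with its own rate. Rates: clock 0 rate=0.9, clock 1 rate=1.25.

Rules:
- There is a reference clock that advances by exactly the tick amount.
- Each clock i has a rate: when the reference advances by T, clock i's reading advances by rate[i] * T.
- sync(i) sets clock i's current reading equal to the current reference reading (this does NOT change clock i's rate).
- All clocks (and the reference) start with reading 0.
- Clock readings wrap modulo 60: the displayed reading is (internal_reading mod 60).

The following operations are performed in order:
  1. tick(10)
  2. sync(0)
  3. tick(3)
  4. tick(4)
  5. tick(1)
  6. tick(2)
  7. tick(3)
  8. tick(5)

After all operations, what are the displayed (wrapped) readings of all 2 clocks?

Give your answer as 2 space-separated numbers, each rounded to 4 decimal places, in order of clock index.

After op 1 tick(10): ref=10.0000 raw=[9.0000 12.5000]
After op 2 sync(0): ref=10.0000 raw=[10.0000 12.5000]
After op 3 tick(3): ref=13.0000 raw=[12.7000 16.2500]
After op 4 tick(4): ref=17.0000 raw=[16.3000 21.2500]
After op 5 tick(1): ref=18.0000 raw=[17.2000 22.5000]
After op 6 tick(2): ref=20.0000 raw=[19.0000 25.0000]
After op 7 tick(3): ref=23.0000 raw=[21.7000 28.7500]
After op 8 tick(5): ref=28.0000 raw=[26.2000 35.0000]
Wrap final raw readings (mod 60): 26.2000 mod 60 = 26.2000; 35.0000 mod 60 = 35.0000

Answer: 26.2000 35.0000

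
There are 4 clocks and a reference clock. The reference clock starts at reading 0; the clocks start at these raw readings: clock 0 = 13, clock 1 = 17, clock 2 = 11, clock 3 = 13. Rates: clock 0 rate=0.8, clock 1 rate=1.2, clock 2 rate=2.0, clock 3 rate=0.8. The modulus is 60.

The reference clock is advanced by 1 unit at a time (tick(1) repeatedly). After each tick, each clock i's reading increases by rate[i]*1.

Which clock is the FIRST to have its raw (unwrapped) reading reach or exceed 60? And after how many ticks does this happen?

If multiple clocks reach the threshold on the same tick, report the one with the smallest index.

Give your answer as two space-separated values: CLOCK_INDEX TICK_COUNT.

Answer: 2 25

Derivation:
clock 0: start=13, rate=0.8, needs 60-13 = 47; ticks = ceil(47/0.8) = ceil(58.7500) = 59; reading at tick 59 = 13 + 0.8*59 = 60.2000
clock 1: start=17, rate=1.2, needs 60-17 = 43; ticks = ceil(43/1.2) = ceil(35.8333) = 36; reading at tick 36 = 17 + 1.2*36 = 60.2000
clock 2: start=11, rate=2.0, needs 60-11 = 49; ticks = ceil(49/2.0) = ceil(24.5000) = 25; reading at tick 25 = 11 + 2.0*25 = 61.0000
clock 3: start=13, rate=0.8, needs 60-13 = 47; ticks = ceil(47/0.8) = ceil(58.7500) = 59; reading at tick 59 = 13 + 0.8*59 = 60.2000
Minimum tick count = 25; winners = [2]; smallest index = 2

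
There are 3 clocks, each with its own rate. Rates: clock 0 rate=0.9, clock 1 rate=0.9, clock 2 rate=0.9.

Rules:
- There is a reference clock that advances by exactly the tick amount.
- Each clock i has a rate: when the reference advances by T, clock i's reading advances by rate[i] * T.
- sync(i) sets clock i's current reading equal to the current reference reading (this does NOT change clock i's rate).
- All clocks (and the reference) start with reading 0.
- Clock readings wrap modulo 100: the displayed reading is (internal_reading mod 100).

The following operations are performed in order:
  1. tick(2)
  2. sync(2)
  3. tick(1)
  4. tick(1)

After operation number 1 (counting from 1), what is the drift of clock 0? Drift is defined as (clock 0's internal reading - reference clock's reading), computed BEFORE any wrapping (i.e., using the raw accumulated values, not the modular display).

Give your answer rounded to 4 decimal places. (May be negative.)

Answer: -0.2000

Derivation:
After op 1 tick(2): ref=2.0000 raw=[1.8000 1.8000 1.8000]
Drift of clock 0 after op 1: 1.8000 - 2.0000 = -0.2000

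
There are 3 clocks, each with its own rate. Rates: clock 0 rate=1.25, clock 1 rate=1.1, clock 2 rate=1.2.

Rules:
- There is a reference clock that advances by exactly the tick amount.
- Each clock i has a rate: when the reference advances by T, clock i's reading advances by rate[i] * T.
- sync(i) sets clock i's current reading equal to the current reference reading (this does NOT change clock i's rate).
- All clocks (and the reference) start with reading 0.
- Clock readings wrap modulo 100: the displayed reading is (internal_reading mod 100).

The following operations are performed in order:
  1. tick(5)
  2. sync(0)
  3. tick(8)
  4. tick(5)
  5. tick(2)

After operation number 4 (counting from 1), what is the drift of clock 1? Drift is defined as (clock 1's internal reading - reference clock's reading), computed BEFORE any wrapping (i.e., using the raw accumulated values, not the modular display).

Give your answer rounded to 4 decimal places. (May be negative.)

Answer: 1.8000

Derivation:
After op 1 tick(5): ref=5.0000 raw=[6.2500 5.5000 6.0000]
After op 2 sync(0): ref=5.0000 raw=[5.0000 5.5000 6.0000]
After op 3 tick(8): ref=13.0000 raw=[15.0000 14.3000 15.6000]
After op 4 tick(5): ref=18.0000 raw=[21.2500 19.8000 21.6000]
Drift of clock 1 after op 4: 19.8000 - 18.0000 = 1.8000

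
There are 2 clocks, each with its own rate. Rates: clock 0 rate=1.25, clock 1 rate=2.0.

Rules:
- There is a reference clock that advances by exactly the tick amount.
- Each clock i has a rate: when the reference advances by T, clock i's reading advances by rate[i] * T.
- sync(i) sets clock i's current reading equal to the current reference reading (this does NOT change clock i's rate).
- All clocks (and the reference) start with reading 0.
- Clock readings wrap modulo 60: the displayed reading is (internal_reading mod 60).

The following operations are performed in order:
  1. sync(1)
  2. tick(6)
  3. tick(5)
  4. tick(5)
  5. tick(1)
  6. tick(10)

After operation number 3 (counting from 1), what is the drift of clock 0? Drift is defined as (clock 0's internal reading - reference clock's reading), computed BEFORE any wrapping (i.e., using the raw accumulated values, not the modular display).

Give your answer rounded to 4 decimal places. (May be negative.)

After op 1 sync(1): ref=0.0000 raw=[0.0000 0.0000]
After op 2 tick(6): ref=6.0000 raw=[7.5000 12.0000]
After op 3 tick(5): ref=11.0000 raw=[13.7500 22.0000]
Drift of clock 0 after op 3: 13.7500 - 11.0000 = 2.7500

Answer: 2.7500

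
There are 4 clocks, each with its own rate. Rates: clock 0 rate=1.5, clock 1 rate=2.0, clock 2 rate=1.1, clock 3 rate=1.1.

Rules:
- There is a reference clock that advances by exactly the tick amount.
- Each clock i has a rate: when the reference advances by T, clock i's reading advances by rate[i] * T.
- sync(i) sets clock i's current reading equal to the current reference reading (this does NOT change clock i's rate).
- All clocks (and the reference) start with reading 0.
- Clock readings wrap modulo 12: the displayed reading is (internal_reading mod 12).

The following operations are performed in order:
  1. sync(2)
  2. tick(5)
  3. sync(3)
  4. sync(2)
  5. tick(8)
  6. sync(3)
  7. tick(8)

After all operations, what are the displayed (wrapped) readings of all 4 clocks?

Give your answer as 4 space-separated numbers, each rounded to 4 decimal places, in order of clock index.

Answer: 7.5000 6.0000 10.6000 9.8000

Derivation:
After op 1 sync(2): ref=0.0000 raw=[0.0000 0.0000 0.0000 0.0000]
After op 2 tick(5): ref=5.0000 raw=[7.5000 10.0000 5.5000 5.5000]
After op 3 sync(3): ref=5.0000 raw=[7.5000 10.0000 5.5000 5.0000]
After op 4 sync(2): ref=5.0000 raw=[7.5000 10.0000 5.0000 5.0000]
After op 5 tick(8): ref=13.0000 raw=[19.5000 26.0000 13.8000 13.8000]
After op 6 sync(3): ref=13.0000 raw=[19.5000 26.0000 13.8000 13.0000]
After op 7 tick(8): ref=21.0000 raw=[31.5000 42.0000 22.6000 21.8000]
Wrap final raw readings (mod 12): 31.5000 mod 12 = 7.5000; 42.0000 mod 12 = 6.0000; 22.6000 mod 12 = 10.6000; 21.8000 mod 12 = 9.8000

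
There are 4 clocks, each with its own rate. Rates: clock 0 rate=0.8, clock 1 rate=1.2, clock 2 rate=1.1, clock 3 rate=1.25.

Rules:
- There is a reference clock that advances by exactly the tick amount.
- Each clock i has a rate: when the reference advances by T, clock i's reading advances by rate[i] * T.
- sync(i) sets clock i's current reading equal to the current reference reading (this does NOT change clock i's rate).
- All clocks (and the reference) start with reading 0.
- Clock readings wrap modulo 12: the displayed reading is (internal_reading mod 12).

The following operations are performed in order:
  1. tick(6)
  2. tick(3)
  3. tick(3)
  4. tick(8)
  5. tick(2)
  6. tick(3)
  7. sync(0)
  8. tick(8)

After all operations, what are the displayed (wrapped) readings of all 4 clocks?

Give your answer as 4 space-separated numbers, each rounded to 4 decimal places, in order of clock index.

Answer: 7.4000 3.6000 0.3000 5.2500

Derivation:
After op 1 tick(6): ref=6.0000 raw=[4.8000 7.2000 6.6000 7.5000]
After op 2 tick(3): ref=9.0000 raw=[7.2000 10.8000 9.9000 11.2500]
After op 3 tick(3): ref=12.0000 raw=[9.6000 14.4000 13.2000 15.0000]
After op 4 tick(8): ref=20.0000 raw=[16.0000 24.0000 22.0000 25.0000]
After op 5 tick(2): ref=22.0000 raw=[17.6000 26.4000 24.2000 27.5000]
After op 6 tick(3): ref=25.0000 raw=[20.0000 30.0000 27.5000 31.2500]
After op 7 sync(0): ref=25.0000 raw=[25.0000 30.0000 27.5000 31.2500]
After op 8 tick(8): ref=33.0000 raw=[31.4000 39.6000 36.3000 41.2500]
Wrap final raw readings (mod 12): 31.4000 mod 12 = 7.4000; 39.6000 mod 12 = 3.6000; 36.3000 mod 12 = 0.3000; 41.2500 mod 12 = 5.2500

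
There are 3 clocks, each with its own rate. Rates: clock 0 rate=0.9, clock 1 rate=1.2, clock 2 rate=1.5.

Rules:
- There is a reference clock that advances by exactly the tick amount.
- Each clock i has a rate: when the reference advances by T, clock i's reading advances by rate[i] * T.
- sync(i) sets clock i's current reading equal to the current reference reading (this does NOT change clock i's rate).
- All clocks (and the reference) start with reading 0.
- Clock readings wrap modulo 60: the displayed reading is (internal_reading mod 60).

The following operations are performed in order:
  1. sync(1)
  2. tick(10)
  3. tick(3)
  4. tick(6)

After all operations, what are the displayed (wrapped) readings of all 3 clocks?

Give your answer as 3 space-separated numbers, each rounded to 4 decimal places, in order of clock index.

After op 1 sync(1): ref=0.0000 raw=[0.0000 0.0000 0.0000]
After op 2 tick(10): ref=10.0000 raw=[9.0000 12.0000 15.0000]
After op 3 tick(3): ref=13.0000 raw=[11.7000 15.6000 19.5000]
After op 4 tick(6): ref=19.0000 raw=[17.1000 22.8000 28.5000]
Wrap final raw readings (mod 60): 17.1000 mod 60 = 17.1000; 22.8000 mod 60 = 22.8000; 28.5000 mod 60 = 28.5000

Answer: 17.1000 22.8000 28.5000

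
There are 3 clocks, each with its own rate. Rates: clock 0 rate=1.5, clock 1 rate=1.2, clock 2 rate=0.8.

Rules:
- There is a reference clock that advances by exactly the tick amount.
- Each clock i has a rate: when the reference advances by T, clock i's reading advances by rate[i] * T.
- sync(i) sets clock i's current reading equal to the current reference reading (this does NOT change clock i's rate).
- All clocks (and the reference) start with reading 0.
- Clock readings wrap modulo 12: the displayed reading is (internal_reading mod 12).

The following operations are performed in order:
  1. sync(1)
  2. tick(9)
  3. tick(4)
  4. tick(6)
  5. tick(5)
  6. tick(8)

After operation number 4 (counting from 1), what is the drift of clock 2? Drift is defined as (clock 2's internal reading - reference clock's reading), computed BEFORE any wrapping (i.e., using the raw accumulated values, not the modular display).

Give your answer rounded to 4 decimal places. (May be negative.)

After op 1 sync(1): ref=0.0000 raw=[0.0000 0.0000 0.0000]
After op 2 tick(9): ref=9.0000 raw=[13.5000 10.8000 7.2000]
After op 3 tick(4): ref=13.0000 raw=[19.5000 15.6000 10.4000]
After op 4 tick(6): ref=19.0000 raw=[28.5000 22.8000 15.2000]
Drift of clock 2 after op 4: 15.2000 - 19.0000 = -3.8000

Answer: -3.8000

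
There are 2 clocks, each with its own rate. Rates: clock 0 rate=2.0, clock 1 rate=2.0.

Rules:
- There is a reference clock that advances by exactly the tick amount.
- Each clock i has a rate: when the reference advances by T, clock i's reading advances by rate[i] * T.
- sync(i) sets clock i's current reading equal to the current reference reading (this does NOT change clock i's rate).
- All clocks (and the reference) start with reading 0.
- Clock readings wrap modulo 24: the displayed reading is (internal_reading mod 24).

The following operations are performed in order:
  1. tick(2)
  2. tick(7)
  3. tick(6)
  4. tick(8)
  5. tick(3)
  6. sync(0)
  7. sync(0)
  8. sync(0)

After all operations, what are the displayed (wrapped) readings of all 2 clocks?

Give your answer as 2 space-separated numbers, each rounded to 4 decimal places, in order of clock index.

After op 1 tick(2): ref=2.0000 raw=[4.0000 4.0000]
After op 2 tick(7): ref=9.0000 raw=[18.0000 18.0000]
After op 3 tick(6): ref=15.0000 raw=[30.0000 30.0000]
After op 4 tick(8): ref=23.0000 raw=[46.0000 46.0000]
After op 5 tick(3): ref=26.0000 raw=[52.0000 52.0000]
After op 6 sync(0): ref=26.0000 raw=[26.0000 52.0000]
After op 7 sync(0): ref=26.0000 raw=[26.0000 52.0000]
After op 8 sync(0): ref=26.0000 raw=[26.0000 52.0000]
Wrap final raw readings (mod 24): 26.0000 mod 24 = 2.0000; 52.0000 mod 24 = 4.0000

Answer: 2.0000 4.0000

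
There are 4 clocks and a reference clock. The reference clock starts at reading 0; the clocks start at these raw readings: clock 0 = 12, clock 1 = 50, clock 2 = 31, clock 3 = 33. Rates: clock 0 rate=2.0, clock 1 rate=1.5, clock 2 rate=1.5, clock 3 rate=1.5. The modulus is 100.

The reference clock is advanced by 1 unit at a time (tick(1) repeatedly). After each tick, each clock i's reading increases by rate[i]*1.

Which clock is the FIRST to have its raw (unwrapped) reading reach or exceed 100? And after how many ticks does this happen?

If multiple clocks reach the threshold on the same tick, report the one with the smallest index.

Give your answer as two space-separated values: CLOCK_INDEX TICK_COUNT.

clock 0: start=12, rate=2.0, needs 100-12 = 88; ticks = ceil(88/2.0) = ceil(44.0000) = 44; reading at tick 44 = 12 + 2.0*44 = 100.0000
clock 1: start=50, rate=1.5, needs 100-50 = 50; ticks = ceil(50/1.5) = ceil(33.3333) = 34; reading at tick 34 = 50 + 1.5*34 = 101.0000
clock 2: start=31, rate=1.5, needs 100-31 = 69; ticks = ceil(69/1.5) = ceil(46.0000) = 46; reading at tick 46 = 31 + 1.5*46 = 100.0000
clock 3: start=33, rate=1.5, needs 100-33 = 67; ticks = ceil(67/1.5) = ceil(44.6667) = 45; reading at tick 45 = 33 + 1.5*45 = 100.5000
Minimum tick count = 34; winners = [1]; smallest index = 1

Answer: 1 34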